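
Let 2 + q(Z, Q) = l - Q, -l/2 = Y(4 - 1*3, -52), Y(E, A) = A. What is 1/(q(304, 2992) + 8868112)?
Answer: 1/8865222 ≈ 1.1280e-7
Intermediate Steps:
l = 104 (l = -2*(-52) = 104)
q(Z, Q) = 102 - Q (q(Z, Q) = -2 + (104 - Q) = 102 - Q)
1/(q(304, 2992) + 8868112) = 1/((102 - 1*2992) + 8868112) = 1/((102 - 2992) + 8868112) = 1/(-2890 + 8868112) = 1/8865222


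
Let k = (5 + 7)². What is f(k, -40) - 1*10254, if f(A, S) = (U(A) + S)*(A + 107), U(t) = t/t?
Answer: -20043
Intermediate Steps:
k = 144 (k = 12² = 144)
U(t) = 1
f(A, S) = (1 + S)*(107 + A) (f(A, S) = (1 + S)*(A + 107) = (1 + S)*(107 + A))
f(k, -40) - 1*10254 = (107 + 144 + 107*(-40) + 144*(-40)) - 1*10254 = (107 + 144 - 4280 - 5760) - 10254 = -9789 - 10254 = -20043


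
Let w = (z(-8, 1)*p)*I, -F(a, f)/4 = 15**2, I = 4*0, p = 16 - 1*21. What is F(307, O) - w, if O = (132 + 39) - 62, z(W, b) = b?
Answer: -900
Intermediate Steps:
p = -5 (p = 16 - 21 = -5)
I = 0
O = 109 (O = 171 - 62 = 109)
F(a, f) = -900 (F(a, f) = -4*15**2 = -4*225 = -900)
w = 0 (w = (1*(-5))*0 = -5*0 = 0)
F(307, O) - w = -900 - 1*0 = -900 + 0 = -900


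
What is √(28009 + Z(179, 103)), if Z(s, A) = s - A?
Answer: √28085 ≈ 167.59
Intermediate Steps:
√(28009 + Z(179, 103)) = √(28009 + (179 - 1*103)) = √(28009 + (179 - 103)) = √(28009 + 76) = √28085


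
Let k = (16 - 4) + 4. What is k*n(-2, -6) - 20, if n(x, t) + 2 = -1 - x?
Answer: -36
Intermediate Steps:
n(x, t) = -3 - x (n(x, t) = -2 + (-1 - x) = -3 - x)
k = 16 (k = 12 + 4 = 16)
k*n(-2, -6) - 20 = 16*(-3 - 1*(-2)) - 20 = 16*(-3 + 2) - 20 = 16*(-1) - 20 = -16 - 20 = -36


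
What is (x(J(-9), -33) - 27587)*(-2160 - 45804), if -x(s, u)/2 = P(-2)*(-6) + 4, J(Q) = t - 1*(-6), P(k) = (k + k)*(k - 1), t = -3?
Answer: 1316659764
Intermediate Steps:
P(k) = 2*k*(-1 + k) (P(k) = (2*k)*(-1 + k) = 2*k*(-1 + k))
J(Q) = 3 (J(Q) = -3 - 1*(-6) = -3 + 6 = 3)
x(s, u) = 136 (x(s, u) = -2*((2*(-2)*(-1 - 2))*(-6) + 4) = -2*((2*(-2)*(-3))*(-6) + 4) = -2*(12*(-6) + 4) = -2*(-72 + 4) = -2*(-68) = 136)
(x(J(-9), -33) - 27587)*(-2160 - 45804) = (136 - 27587)*(-2160 - 45804) = -27451*(-47964) = 1316659764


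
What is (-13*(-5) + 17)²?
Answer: 6724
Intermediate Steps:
(-13*(-5) + 17)² = (65 + 17)² = 82² = 6724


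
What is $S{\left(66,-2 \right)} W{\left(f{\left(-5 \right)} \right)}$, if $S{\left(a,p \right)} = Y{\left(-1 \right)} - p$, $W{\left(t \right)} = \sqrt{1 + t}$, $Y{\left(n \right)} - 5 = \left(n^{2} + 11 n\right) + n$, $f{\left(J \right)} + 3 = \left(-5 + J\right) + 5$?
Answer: $- 4 i \sqrt{7} \approx - 10.583 i$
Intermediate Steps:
$f{\left(J \right)} = -3 + J$ ($f{\left(J \right)} = -3 + \left(\left(-5 + J\right) + 5\right) = -3 + J$)
$Y{\left(n \right)} = 5 + n^{2} + 12 n$ ($Y{\left(n \right)} = 5 + \left(\left(n^{2} + 11 n\right) + n\right) = 5 + \left(n^{2} + 12 n\right) = 5 + n^{2} + 12 n$)
$S{\left(a,p \right)} = -6 - p$ ($S{\left(a,p \right)} = \left(5 + \left(-1\right)^{2} + 12 \left(-1\right)\right) - p = \left(5 + 1 - 12\right) - p = -6 - p$)
$S{\left(66,-2 \right)} W{\left(f{\left(-5 \right)} \right)} = \left(-6 - -2\right) \sqrt{1 - 8} = \left(-6 + 2\right) \sqrt{1 - 8} = - 4 \sqrt{-7} = - 4 i \sqrt{7}$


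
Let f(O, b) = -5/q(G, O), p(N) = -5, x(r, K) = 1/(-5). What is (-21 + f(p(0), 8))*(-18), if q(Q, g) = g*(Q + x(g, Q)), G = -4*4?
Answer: 3412/9 ≈ 379.11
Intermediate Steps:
x(r, K) = -1/5
G = -16
q(Q, g) = g*(-1/5 + Q) (q(Q, g) = g*(Q - 1/5) = g*(-1/5 + Q))
f(O, b) = 25/(81*O) (f(O, b) = -5*1/(O*(-1/5 - 16)) = -5*(-5/(81*O)) = -(-25)/(81*O) = 25/(81*O))
(-21 + f(p(0), 8))*(-18) = (-21 + (25/81)/(-5))*(-18) = (-21 + (25/81)*(-1/5))*(-18) = (-21 - 5/81)*(-18) = -1706/81*(-18) = 3412/9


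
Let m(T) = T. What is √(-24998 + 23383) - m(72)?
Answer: -72 + I*√1615 ≈ -72.0 + 40.187*I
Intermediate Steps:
√(-24998 + 23383) - m(72) = √(-24998 + 23383) - 1*72 = √(-1615) - 72 = I*√1615 - 72 = -72 + I*√1615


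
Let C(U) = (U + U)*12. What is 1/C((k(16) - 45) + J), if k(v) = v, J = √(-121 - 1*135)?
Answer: -29/26328 - 2*I/3291 ≈ -0.0011015 - 0.00060772*I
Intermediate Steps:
J = 16*I (J = √(-121 - 135) = √(-256) = 16*I ≈ 16.0*I)
C(U) = 24*U (C(U) = (2*U)*12 = 24*U)
1/C((k(16) - 45) + J) = 1/(24*((16 - 45) + 16*I)) = 1/(24*(-29 + 16*I)) = 1/(-696 + 384*I) = (-696 - 384*I)/631872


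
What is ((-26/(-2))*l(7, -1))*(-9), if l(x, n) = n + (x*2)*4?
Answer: -6435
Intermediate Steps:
l(x, n) = n + 8*x (l(x, n) = n + (2*x)*4 = n + 8*x)
((-26/(-2))*l(7, -1))*(-9) = ((-26/(-2))*(-1 + 8*7))*(-9) = ((-26*(-½))*(-1 + 56))*(-9) = (13*55)*(-9) = 715*(-9) = -6435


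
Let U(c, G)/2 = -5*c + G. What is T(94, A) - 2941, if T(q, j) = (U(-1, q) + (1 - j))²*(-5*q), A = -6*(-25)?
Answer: -1131411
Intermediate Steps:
A = 150
U(c, G) = -10*c + 2*G (U(c, G) = 2*(-5*c + G) = 2*(G - 5*c) = -10*c + 2*G)
T(q, j) = -5*q*(11 - j + 2*q)² (T(q, j) = ((-10*(-1) + 2*q) + (1 - j))²*(-5*q) = ((10 + 2*q) + (1 - j))²*(-5*q) = (11 - j + 2*q)²*(-5*q) = -5*q*(11 - j + 2*q)²)
T(94, A) - 2941 = -5*94*(11 - 1*150 + 2*94)² - 2941 = -5*94*(11 - 150 + 188)² - 2941 = -5*94*49² - 2941 = -5*94*2401 - 2941 = -1128470 - 2941 = -1131411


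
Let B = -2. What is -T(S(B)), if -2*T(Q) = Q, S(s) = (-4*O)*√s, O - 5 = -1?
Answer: -8*I*√2 ≈ -11.314*I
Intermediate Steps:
O = 4 (O = 5 - 1 = 4)
S(s) = -16*√s (S(s) = (-4*4)*√s = -16*√s)
T(Q) = -Q/2
-T(S(B)) = -(-1)*(-16*I*√2)/2 = -8*I*√2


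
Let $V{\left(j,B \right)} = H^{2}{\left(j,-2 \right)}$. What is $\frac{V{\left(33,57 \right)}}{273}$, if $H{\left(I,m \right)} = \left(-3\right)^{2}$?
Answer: $\frac{27}{91} \approx 0.2967$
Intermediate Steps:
$H{\left(I,m \right)} = 9$
$V{\left(j,B \right)} = 81$ ($V{\left(j,B \right)} = 9^{2} = 81$)
$\frac{V{\left(33,57 \right)}}{273} = \frac{81}{273} = 81 \cdot \frac{1}{273} = \frac{27}{91}$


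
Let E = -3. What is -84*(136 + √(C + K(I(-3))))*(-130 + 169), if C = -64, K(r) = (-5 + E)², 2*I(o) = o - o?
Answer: -445536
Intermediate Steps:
I(o) = 0 (I(o) = (o - o)/2 = (½)*0 = 0)
K(r) = 64 (K(r) = (-5 - 3)² = (-8)² = 64)
-84*(136 + √(C + K(I(-3))))*(-130 + 169) = -84*(136 + √(-64 + 64))*(-130 + 169) = -84*(136 + √0)*39 = -84*(136 + 0)*39 = -11424*39 = -84*5304 = -445536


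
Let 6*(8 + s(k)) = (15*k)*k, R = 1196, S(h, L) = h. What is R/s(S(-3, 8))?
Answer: 2392/29 ≈ 82.483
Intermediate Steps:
s(k) = -8 + 5*k**2/2 (s(k) = -8 + ((15*k)*k)/6 = -8 + (15*k**2)/6 = -8 + 5*k**2/2)
R/s(S(-3, 8)) = 1196/(-8 + (5/2)*(-3)**2) = 1196/(-8 + (5/2)*9) = 1196/(-8 + 45/2) = 1196/(29/2) = 1196*(2/29) = 2392/29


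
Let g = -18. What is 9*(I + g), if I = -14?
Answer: -288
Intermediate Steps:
9*(I + g) = 9*(-14 - 18) = 9*(-32) = -288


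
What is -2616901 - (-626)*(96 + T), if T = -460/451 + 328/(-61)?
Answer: -70450430843/27511 ≈ -2.5608e+6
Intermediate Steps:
T = -175988/27511 (T = -460*1/451 + 328*(-1/61) = -460/451 - 328/61 = -175988/27511 ≈ -6.3970)
-2616901 - (-626)*(96 + T) = -2616901 - (-626)*(96 - 175988/27511) = -2616901 - (-626)*2465068/27511 = -2616901 - 1*(-1543132568/27511) = -2616901 + 1543132568/27511 = -70450430843/27511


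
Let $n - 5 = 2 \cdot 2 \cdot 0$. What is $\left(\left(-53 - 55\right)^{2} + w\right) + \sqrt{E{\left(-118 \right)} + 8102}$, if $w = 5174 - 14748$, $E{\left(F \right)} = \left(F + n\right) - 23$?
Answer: $2090 + \sqrt{7966} \approx 2179.3$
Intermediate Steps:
$n = 5$ ($n = 5 + 2 \cdot 2 \cdot 0 = 5 + 4 \cdot 0 = 5 + 0 = 5$)
$E{\left(F \right)} = -18 + F$ ($E{\left(F \right)} = \left(F + 5\right) - 23 = \left(5 + F\right) - 23 = -18 + F$)
$w = -9574$
$\left(\left(-53 - 55\right)^{2} + w\right) + \sqrt{E{\left(-118 \right)} + 8102} = \left(\left(-53 - 55\right)^{2} - 9574\right) + \sqrt{\left(-18 - 118\right) + 8102} = \left(\left(-108\right)^{2} - 9574\right) + \sqrt{-136 + 8102} = \left(11664 - 9574\right) + \sqrt{7966} = 2090 + \sqrt{7966}$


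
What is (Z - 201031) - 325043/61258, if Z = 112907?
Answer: -5398625035/61258 ≈ -88129.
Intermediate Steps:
(Z - 201031) - 325043/61258 = (112907 - 201031) - 325043/61258 = -88124 - 325043*1/61258 = -88124 - 325043/61258 = -5398625035/61258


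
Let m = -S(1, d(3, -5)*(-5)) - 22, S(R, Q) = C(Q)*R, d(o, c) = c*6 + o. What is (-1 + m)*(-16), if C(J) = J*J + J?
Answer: 294128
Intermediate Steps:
C(J) = J + J**2 (C(J) = J**2 + J = J + J**2)
d(o, c) = o + 6*c (d(o, c) = 6*c + o = o + 6*c)
S(R, Q) = Q*R*(1 + Q) (S(R, Q) = (Q*(1 + Q))*R = Q*R*(1 + Q))
m = -18382 (m = -(3 + 6*(-5))*(-5)*(1 + (3 + 6*(-5))*(-5)) - 22 = -(3 - 30)*(-5)*(1 + (3 - 30)*(-5)) - 22 = -(-27*(-5))*(1 - 27*(-5)) - 22 = -135*(1 + 135) - 22 = -135*136 - 22 = -1*18360 - 22 = -18360 - 22 = -18382)
(-1 + m)*(-16) = (-1 - 18382)*(-16) = -18383*(-16) = 294128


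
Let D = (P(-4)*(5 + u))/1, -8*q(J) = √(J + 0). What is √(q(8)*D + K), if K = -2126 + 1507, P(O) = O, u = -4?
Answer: √(-619 + √2) ≈ 24.851*I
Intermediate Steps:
q(J) = -√J/8 (q(J) = -√(J + 0)/8 = -√J/8)
K = -619
D = -4 (D = -4*(5 - 4)/1 = -4*1*1 = -4*1 = -4)
√(q(8)*D + K) = √(-√2/4*(-4) - 619) = √(√2 - 619) = √(-619 + √2)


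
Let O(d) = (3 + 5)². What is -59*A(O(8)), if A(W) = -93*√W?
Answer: 43896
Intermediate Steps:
O(d) = 64 (O(d) = 8² = 64)
-59*A(O(8)) = -(-5487)*√64 = -(-5487)*8 = -59*(-744) = 43896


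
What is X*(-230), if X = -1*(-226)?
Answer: -51980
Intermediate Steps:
X = 226
X*(-230) = 226*(-230) = -51980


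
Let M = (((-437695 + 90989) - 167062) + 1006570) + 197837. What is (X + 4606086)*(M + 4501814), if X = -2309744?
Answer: 11923647906926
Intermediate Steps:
M = 690639 (M = ((-346706 - 167062) + 1006570) + 197837 = (-513768 + 1006570) + 197837 = 492802 + 197837 = 690639)
(X + 4606086)*(M + 4501814) = (-2309744 + 4606086)*(690639 + 4501814) = 2296342*5192453 = 11923647906926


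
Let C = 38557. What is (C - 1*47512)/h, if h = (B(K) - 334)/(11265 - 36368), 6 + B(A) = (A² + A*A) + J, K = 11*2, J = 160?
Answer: 224797365/788 ≈ 2.8528e+5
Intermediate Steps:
K = 22
B(A) = 154 + 2*A² (B(A) = -6 + ((A² + A*A) + 160) = -6 + ((A² + A²) + 160) = -6 + (2*A² + 160) = -6 + (160 + 2*A²) = 154 + 2*A²)
h = -788/25103 (h = ((154 + 2*22²) - 334)/(11265 - 36368) = ((154 + 2*484) - 334)/(-25103) = ((154 + 968) - 334)*(-1/25103) = (1122 - 334)*(-1/25103) = 788*(-1/25103) = -788/25103 ≈ -0.031391)
(C - 1*47512)/h = (38557 - 1*47512)/(-788/25103) = (38557 - 47512)*(-25103/788) = -8955*(-25103/788) = 224797365/788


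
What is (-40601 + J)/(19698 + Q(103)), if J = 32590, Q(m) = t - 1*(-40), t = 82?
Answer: -8011/19820 ≈ -0.40419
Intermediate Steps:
Q(m) = 122 (Q(m) = 82 - 1*(-40) = 82 + 40 = 122)
(-40601 + J)/(19698 + Q(103)) = (-40601 + 32590)/(19698 + 122) = -8011/19820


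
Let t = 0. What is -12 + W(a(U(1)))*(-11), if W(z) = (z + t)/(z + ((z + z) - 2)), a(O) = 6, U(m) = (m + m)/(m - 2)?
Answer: -129/8 ≈ -16.125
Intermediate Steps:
U(m) = 2*m/(-2 + m) (U(m) = (2*m)/(-2 + m) = 2*m/(-2 + m))
W(z) = z/(-2 + 3*z) (W(z) = (z + 0)/(z + ((z + z) - 2)) = z/(z + (2*z - 2)) = z/(z + (-2 + 2*z)) = z/(-2 + 3*z))
-12 + W(a(U(1)))*(-11) = -12 + (6/(-2 + 3*6))*(-11) = -12 + (6/(-2 + 18))*(-11) = -12 + (6/16)*(-11) = -12 + (6*(1/16))*(-11) = -12 + (3/8)*(-11) = -12 - 33/8 = -129/8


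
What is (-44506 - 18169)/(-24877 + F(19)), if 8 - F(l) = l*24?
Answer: 2507/1013 ≈ 2.4748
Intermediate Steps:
F(l) = 8 - 24*l (F(l) = 8 - l*24 = 8 - 24*l)
(-44506 - 18169)/(-24877 + F(19)) = (-44506 - 18169)/(-24877 + (8 - 24*19)) = -62675/(-24877 + (8 - 456)) = -62675/(-24877 - 448) = -62675/(-25325) = -62675*(-1/25325) = 2507/1013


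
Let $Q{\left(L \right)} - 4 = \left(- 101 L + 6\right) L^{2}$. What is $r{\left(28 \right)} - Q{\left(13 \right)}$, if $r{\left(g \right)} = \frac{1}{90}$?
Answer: $\frac{19879111}{90} \approx 2.2088 \cdot 10^{5}$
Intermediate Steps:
$Q{\left(L \right)} = 4 + L^{2} \left(6 - 101 L\right)$ ($Q{\left(L \right)} = 4 + \left(- 101 L + 6\right) L^{2} = 4 + \left(6 - 101 L\right) L^{2} = 4 + L^{2} \left(6 - 101 L\right)$)
$r{\left(g \right)} = \frac{1}{90}$
$r{\left(28 \right)} - Q{\left(13 \right)} = \frac{1}{90} - \left(4 - 101 \cdot 13^{3} + 6 \cdot 13^{2}\right) = \frac{1}{90} - \left(4 - 221897 + 6 \cdot 169\right) = \frac{1}{90} - \left(4 - 221897 + 1014\right) = \frac{1}{90} - -220879 = \frac{1}{90} + 220879 = \frac{19879111}{90}$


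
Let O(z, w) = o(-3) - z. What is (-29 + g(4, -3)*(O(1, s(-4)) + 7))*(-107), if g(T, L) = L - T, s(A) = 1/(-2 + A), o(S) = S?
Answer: 5350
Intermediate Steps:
O(z, w) = -3 - z
(-29 + g(4, -3)*(O(1, s(-4)) + 7))*(-107) = (-29 + (-3 - 1*4)*((-3 - 1*1) + 7))*(-107) = (-29 + (-3 - 4)*((-3 - 1) + 7))*(-107) = (-29 - 7*(-4 + 7))*(-107) = (-29 - 7*3)*(-107) = (-29 - 21)*(-107) = -50*(-107) = 5350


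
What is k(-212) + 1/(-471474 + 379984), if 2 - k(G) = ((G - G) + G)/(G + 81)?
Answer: 4574369/11985190 ≈ 0.38167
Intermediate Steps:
k(G) = 2 - G/(81 + G) (k(G) = 2 - ((G - G) + G)/(G + 81) = 2 - (0 + G)/(81 + G) = 2 - G/(81 + G))
k(-212) + 1/(-471474 + 379984) = (162 - 212)/(81 - 212) + 1/(-471474 + 379984) = -50/(-131) + 1/(-91490) = -1/131*(-50) - 1/91490 = 50/131 - 1/91490 = 4574369/11985190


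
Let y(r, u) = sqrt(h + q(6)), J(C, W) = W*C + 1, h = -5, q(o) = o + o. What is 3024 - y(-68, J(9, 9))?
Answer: 3024 - sqrt(7) ≈ 3021.4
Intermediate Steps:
q(o) = 2*o
J(C, W) = 1 + C*W (J(C, W) = C*W + 1 = 1 + C*W)
y(r, u) = sqrt(7) (y(r, u) = sqrt(-5 + 2*6) = sqrt(-5 + 12) = sqrt(7))
3024 - y(-68, J(9, 9)) = 3024 - sqrt(7)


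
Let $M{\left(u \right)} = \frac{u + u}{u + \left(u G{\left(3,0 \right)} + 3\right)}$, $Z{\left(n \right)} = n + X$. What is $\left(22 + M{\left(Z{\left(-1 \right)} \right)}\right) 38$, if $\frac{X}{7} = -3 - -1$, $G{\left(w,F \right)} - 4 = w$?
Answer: $\frac{32984}{39} \approx 845.74$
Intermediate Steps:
$G{\left(w,F \right)} = 4 + w$
$X = -14$ ($X = 7 \left(-3 - -1\right) = 7 \left(-3 + 1\right) = 7 \left(-2\right) = -14$)
$Z{\left(n \right)} = -14 + n$ ($Z{\left(n \right)} = n - 14 = -14 + n$)
$M{\left(u \right)} = \frac{2 u}{3 + 8 u}$ ($M{\left(u \right)} = \frac{u + u}{u + \left(u \left(4 + 3\right) + 3\right)} = \frac{2 u}{u + \left(u 7 + 3\right)} = \frac{2 u}{u + \left(7 u + 3\right)} = \frac{2 u}{u + \left(3 + 7 u\right)} = \frac{2 u}{3 + 8 u}$)
$\left(22 + M{\left(Z{\left(-1 \right)} \right)}\right) 38 = \left(22 + \frac{2 \left(-14 - 1\right)}{3 + 8 \left(-14 - 1\right)}\right) 38 = \left(22 + 2 \left(-15\right) \frac{1}{3 + 8 \left(-15\right)}\right) 38 = \left(22 + 2 \left(-15\right) \frac{1}{3 - 120}\right) 38 = \left(22 + 2 \left(-15\right) \frac{1}{-117}\right) 38 = \left(22 + 2 \left(-15\right) \left(- \frac{1}{117}\right)\right) 38 = \left(22 + \frac{10}{39}\right) 38 = \frac{868}{39} \cdot 38 = \frac{32984}{39}$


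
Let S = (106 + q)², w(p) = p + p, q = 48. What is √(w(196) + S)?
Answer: 14*√123 ≈ 155.27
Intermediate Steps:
w(p) = 2*p
S = 23716 (S = (106 + 48)² = 154² = 23716)
√(w(196) + S) = √(2*196 + 23716) = √(392 + 23716) = √24108 = 14*√123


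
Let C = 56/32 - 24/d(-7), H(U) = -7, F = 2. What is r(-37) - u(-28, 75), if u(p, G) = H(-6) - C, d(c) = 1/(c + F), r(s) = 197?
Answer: 1303/4 ≈ 325.75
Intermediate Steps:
d(c) = 1/(2 + c) (d(c) = 1/(c + 2) = 1/(2 + c))
C = 487/4 (C = 56/32 - 24/(1/(2 - 7)) = 56*(1/32) - 24/(1/(-5)) = 7/4 - 24/(-⅕) = 7/4 - 24*(-5) = 7/4 + 120 = 487/4 ≈ 121.75)
u(p, G) = -515/4 (u(p, G) = -7 - 1*487/4 = -7 - 487/4 = -515/4)
r(-37) - u(-28, 75) = 197 - 1*(-515/4) = 197 + 515/4 = 1303/4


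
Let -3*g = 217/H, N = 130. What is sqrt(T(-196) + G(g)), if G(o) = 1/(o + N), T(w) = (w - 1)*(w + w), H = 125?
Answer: sqrt(181897450320811)/48533 ≈ 277.89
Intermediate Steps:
g = -217/375 (g = -217/(3*125) = -1/3*217/125 = -217/375 ≈ -0.57867)
T(w) = 2*w*(-1 + w) (T(w) = (-1 + w)*(2*w) = 2*w*(-1 + w))
G(o) = 1/(130 + o) (G(o) = 1/(o + 130) = 1/(130 + o))
sqrt(T(-196) + G(g)) = sqrt(2*(-196)*(-1 - 196) + 1/(130 - 217/375)) = sqrt(2*(-196)*(-197) + 1/(48533/375)) = sqrt(77224 + 375/48533) = sqrt(3747912767/48533) = sqrt(181897450320811)/48533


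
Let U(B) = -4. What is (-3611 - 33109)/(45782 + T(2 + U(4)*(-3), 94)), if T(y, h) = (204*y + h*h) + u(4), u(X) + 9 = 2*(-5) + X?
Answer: -12240/19153 ≈ -0.63906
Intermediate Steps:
u(X) = -19 + X (u(X) = -9 + (2*(-5) + X) = -9 + (-10 + X) = -19 + X)
T(y, h) = -15 + h² + 204*y (T(y, h) = (204*y + h*h) + (-19 + 4) = (204*y + h²) - 15 = (h² + 204*y) - 15 = -15 + h² + 204*y)
(-3611 - 33109)/(45782 + T(2 + U(4)*(-3), 94)) = (-3611 - 33109)/(45782 + (-15 + 94² + 204*(2 - 4*(-3)))) = -36720/(45782 + (-15 + 8836 + 204*(2 + 12))) = -36720/(45782 + (-15 + 8836 + 204*14)) = -36720/(45782 + (-15 + 8836 + 2856)) = -36720/(45782 + 11677) = -36720/57459 = -36720*1/57459 = -12240/19153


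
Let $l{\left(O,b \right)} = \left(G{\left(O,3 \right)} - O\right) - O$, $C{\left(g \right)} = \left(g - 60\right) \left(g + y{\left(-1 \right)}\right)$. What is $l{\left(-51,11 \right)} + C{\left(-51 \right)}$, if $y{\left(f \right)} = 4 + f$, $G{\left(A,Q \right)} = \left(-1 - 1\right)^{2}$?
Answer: $5434$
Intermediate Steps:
$G{\left(A,Q \right)} = 4$ ($G{\left(A,Q \right)} = \left(-2\right)^{2} = 4$)
$C{\left(g \right)} = \left(-60 + g\right) \left(3 + g\right)$ ($C{\left(g \right)} = \left(g - 60\right) \left(g + \left(4 - 1\right)\right) = \left(-60 + g\right) \left(g + 3\right) = \left(-60 + g\right) \left(3 + g\right)$)
$l{\left(O,b \right)} = 4 - 2 O$ ($l{\left(O,b \right)} = \left(4 - O\right) - O = 4 - 2 O$)
$l{\left(-51,11 \right)} + C{\left(-51 \right)} = \left(4 - -102\right) - \left(-2727 - 2601\right) = \left(4 + 102\right) + \left(-180 + 2601 + 2907\right) = 106 + 5328 = 5434$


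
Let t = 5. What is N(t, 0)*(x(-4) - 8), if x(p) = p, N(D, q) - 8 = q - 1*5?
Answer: -36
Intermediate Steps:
N(D, q) = 3 + q (N(D, q) = 8 + (q - 1*5) = 8 + (q - 5) = 8 + (-5 + q) = 3 + q)
N(t, 0)*(x(-4) - 8) = (3 + 0)*(-4 - 8) = 3*(-12) = -36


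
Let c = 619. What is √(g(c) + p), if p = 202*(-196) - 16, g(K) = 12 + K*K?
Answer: √343565 ≈ 586.14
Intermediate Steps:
g(K) = 12 + K²
p = -39608 (p = -39592 - 16 = -39608)
√(g(c) + p) = √((12 + 619²) - 39608) = √((12 + 383161) - 39608) = √(383173 - 39608) = √343565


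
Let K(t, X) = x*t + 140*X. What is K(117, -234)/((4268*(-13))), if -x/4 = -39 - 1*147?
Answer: -1044/1067 ≈ -0.97844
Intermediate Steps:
x = 744 (x = -4*(-39 - 1*147) = -4*(-39 - 147) = -4*(-186) = 744)
K(t, X) = 140*X + 744*t (K(t, X) = 744*t + 140*X = 140*X + 744*t)
K(117, -234)/((4268*(-13))) = (140*(-234) + 744*117)/((4268*(-13))) = (-32760 + 87048)/(-55484) = 54288*(-1/55484) = -1044/1067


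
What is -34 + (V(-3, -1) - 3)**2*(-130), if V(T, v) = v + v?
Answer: -3284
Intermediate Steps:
V(T, v) = 2*v
-34 + (V(-3, -1) - 3)**2*(-130) = -34 + (2*(-1) - 3)**2*(-130) = -34 + (-2 - 3)**2*(-130) = -34 + (-5)**2*(-130) = -34 + 25*(-130) = -34 - 3250 = -3284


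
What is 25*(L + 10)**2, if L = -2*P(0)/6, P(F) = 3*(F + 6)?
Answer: 400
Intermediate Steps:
P(F) = 18 + 3*F (P(F) = 3*(6 + F) = 18 + 3*F)
L = -6 (L = -2*(18 + 3*0)/6 = -2*(18 + 0)*(1/6) = -2*18*(1/6) = -36*1/6 = -6)
25*(L + 10)**2 = 25*(-6 + 10)**2 = 25*4**2 = 25*16 = 400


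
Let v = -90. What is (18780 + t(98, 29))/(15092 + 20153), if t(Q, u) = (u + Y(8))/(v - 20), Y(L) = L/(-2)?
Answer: 4349/8162 ≈ 0.53284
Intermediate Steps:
Y(L) = -L/2 (Y(L) = L*(-1/2) = -L/2)
t(Q, u) = 2/55 - u/110 (t(Q, u) = (u - 1/2*8)/(-90 - 20) = (u - 4)/(-110) = (-4 + u)*(-1/110) = 2/55 - u/110)
(18780 + t(98, 29))/(15092 + 20153) = (18780 + (2/55 - 1/110*29))/(15092 + 20153) = (18780 + (2/55 - 29/110))/35245 = (18780 - 5/22)*(1/35245) = (413155/22)*(1/35245) = 4349/8162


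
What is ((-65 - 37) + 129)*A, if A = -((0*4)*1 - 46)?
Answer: 1242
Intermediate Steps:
A = 46 (A = -(0*1 - 46) = -(0 - 46) = -1*(-46) = 46)
((-65 - 37) + 129)*A = ((-65 - 37) + 129)*46 = (-102 + 129)*46 = 27*46 = 1242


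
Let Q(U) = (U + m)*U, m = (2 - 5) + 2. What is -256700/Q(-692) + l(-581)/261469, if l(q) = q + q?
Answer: -16919084093/31347256941 ≈ -0.53973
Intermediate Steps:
l(q) = 2*q
m = -1 (m = -3 + 2 = -1)
Q(U) = U*(-1 + U) (Q(U) = (U - 1)*U = (-1 + U)*U = U*(-1 + U))
-256700/Q(-692) + l(-581)/261469 = -256700*(-1/(692*(-1 - 692))) + (2*(-581))/261469 = -256700/((-692*(-693))) - 1162*1/261469 = -256700/479556 - 1162/261469 = -256700*1/479556 - 1162/261469 = -64175/119889 - 1162/261469 = -16919084093/31347256941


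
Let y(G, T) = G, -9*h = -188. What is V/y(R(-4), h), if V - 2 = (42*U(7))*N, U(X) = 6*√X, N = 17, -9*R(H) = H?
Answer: 9/2 + 9639*√7 ≈ 25507.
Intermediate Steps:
R(H) = -H/9
h = 188/9 (h = -⅑*(-188) = 188/9 ≈ 20.889)
V = 2 + 4284*√7 (V = 2 + (42*(6*√7))*17 = 2 + (252*√7)*17 = 2 + 4284*√7 ≈ 11336.)
V/y(R(-4), h) = (2 + 4284*√7)/((-⅑*(-4))) = (2 + 4284*√7)/(4/9) = (2 + 4284*√7)*(9/4) = 9/2 + 9639*√7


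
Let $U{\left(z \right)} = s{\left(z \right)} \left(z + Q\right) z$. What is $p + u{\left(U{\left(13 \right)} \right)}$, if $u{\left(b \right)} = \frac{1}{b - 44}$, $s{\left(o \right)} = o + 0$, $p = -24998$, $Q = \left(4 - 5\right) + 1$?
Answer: $- \frac{53820693}{2153} \approx -24998.0$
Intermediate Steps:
$Q = 0$ ($Q = -1 + 1 = 0$)
$s{\left(o \right)} = o$
$U{\left(z \right)} = z^{3}$ ($U{\left(z \right)} = z \left(z + 0\right) z = z z z = z^{2} z = z^{3}$)
$u{\left(b \right)} = \frac{1}{-44 + b}$
$p + u{\left(U{\left(13 \right)} \right)} = -24998 + \frac{1}{-44 + 13^{3}} = -24998 + \frac{1}{-44 + 2197} = -24998 + \frac{1}{2153} = - \frac{53820693}{2153}$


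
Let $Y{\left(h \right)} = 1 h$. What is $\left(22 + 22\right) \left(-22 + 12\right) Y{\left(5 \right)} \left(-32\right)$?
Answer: $70400$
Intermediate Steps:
$Y{\left(h \right)} = h$
$\left(22 + 22\right) \left(-22 + 12\right) Y{\left(5 \right)} \left(-32\right) = \left(22 + 22\right) \left(-22 + 12\right) 5 \left(-32\right) = 44 \left(-10\right) 5 \left(-32\right) = \left(-440\right) 5 \left(-32\right) = \left(-2200\right) \left(-32\right) = 70400$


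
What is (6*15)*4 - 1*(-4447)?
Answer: 4807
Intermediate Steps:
(6*15)*4 - 1*(-4447) = 90*4 + 4447 = 360 + 4447 = 4807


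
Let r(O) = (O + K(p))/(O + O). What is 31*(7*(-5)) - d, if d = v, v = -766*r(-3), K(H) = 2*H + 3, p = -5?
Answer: 575/3 ≈ 191.67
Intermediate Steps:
K(H) = 3 + 2*H
r(O) = (-7 + O)/(2*O) (r(O) = (O + (3 + 2*(-5)))/(O + O) = (O + (3 - 10))/((2*O)) = (O - 7)*(1/(2*O)) = (-7 + O)*(1/(2*O)) = (-7 + O)/(2*O))
v = -3830/3 (v = -383*(-7 - 3)/(-3) = -383*(-1)*(-10)/3 = -766*5/3 = -3830/3 ≈ -1276.7)
d = -3830/3 ≈ -1276.7
31*(7*(-5)) - d = 31*(7*(-5)) - 1*(-3830/3) = 31*(-35) + 3830/3 = -1085 + 3830/3 = 575/3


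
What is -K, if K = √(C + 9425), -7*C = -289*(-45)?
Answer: -√370790/7 ≈ -86.989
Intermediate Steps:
C = -13005/7 (C = -(-289)*(-45)/7 = -⅐*13005 = -13005/7 ≈ -1857.9)
K = √370790/7 (K = √(-13005/7 + 9425) = √(52970/7) = √370790/7 ≈ 86.989)
-K = -√370790/7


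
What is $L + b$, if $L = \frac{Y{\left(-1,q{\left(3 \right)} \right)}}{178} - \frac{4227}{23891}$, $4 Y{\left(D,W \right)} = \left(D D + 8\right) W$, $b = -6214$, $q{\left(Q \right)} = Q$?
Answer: $- \frac{105704940455}{17010392} \approx -6214.1$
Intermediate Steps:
$Y{\left(D,W \right)} = \frac{W \left(8 + D^{2}\right)}{4}$ ($Y{\left(D,W \right)} = \frac{\left(D D + 8\right) W}{4} = \frac{\left(D^{2} + 8\right) W}{4} = \frac{\left(8 + D^{2}\right) W}{4} = \frac{W \left(8 + D^{2}\right)}{4}$)
$L = - \frac{2364567}{17010392}$ ($L = \frac{\frac{1}{4} \cdot 3 \left(8 + \left(-1\right)^{2}\right)}{178} - \frac{4227}{23891} = \frac{1}{4} \cdot 3 \left(8 + 1\right) \frac{1}{178} - \frac{4227}{23891} = \frac{1}{4} \cdot 3 \cdot 9 \cdot \frac{1}{178} - \frac{4227}{23891} = \frac{27}{4} \cdot \frac{1}{178} - \frac{4227}{23891} = \frac{27}{712} - \frac{4227}{23891} = - \frac{2364567}{17010392} \approx -0.13901$)
$L + b = - \frac{2364567}{17010392} - 6214 = - \frac{105704940455}{17010392}$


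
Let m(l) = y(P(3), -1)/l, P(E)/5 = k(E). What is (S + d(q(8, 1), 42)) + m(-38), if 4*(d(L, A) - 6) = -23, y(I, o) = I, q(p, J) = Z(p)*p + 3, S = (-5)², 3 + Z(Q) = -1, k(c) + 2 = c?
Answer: 1909/76 ≈ 25.118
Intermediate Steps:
k(c) = -2 + c
Z(Q) = -4 (Z(Q) = -3 - 1 = -4)
S = 25
P(E) = -10 + 5*E (P(E) = 5*(-2 + E) = -10 + 5*E)
q(p, J) = 3 - 4*p (q(p, J) = -4*p + 3 = 3 - 4*p)
d(L, A) = ¼ (d(L, A) = 6 + (¼)*(-23) = 6 - 23/4 = ¼)
m(l) = 5/l (m(l) = (-10 + 5*3)/l = (-10 + 15)/l = 5/l)
(S + d(q(8, 1), 42)) + m(-38) = (25 + ¼) + 5/(-38) = 101/4 + 5*(-1/38) = 101/4 - 5/38 = 1909/76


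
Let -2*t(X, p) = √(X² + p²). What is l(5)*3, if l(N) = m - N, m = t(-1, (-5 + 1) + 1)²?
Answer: -15/2 ≈ -7.5000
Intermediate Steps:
t(X, p) = -√(X² + p²)/2
m = 5/2 (m = (-√((-1)² + ((-5 + 1) + 1)²)/2)² = (-√(1 + (-4 + 1)²)/2)² = (-√(1 + (-3)²)/2)² = (-√(1 + 9)/2)² = (-√10/2)² = 5/2 ≈ 2.5000)
l(N) = 5/2 - N
l(5)*3 = (5/2 - 1*5)*3 = (5/2 - 5)*3 = -5/2*3 = -15/2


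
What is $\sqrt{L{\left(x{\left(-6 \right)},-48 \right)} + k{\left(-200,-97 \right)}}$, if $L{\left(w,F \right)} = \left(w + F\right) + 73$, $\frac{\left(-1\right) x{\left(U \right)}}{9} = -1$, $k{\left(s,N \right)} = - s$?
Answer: $3 \sqrt{26} \approx 15.297$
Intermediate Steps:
$x{\left(U \right)} = 9$ ($x{\left(U \right)} = \left(-9\right) \left(-1\right) = 9$)
$L{\left(w,F \right)} = 73 + F + w$ ($L{\left(w,F \right)} = \left(F + w\right) + 73 = 73 + F + w$)
$\sqrt{L{\left(x{\left(-6 \right)},-48 \right)} + k{\left(-200,-97 \right)}} = \sqrt{\left(73 - 48 + 9\right) - -200} = \sqrt{34 + 200} = \sqrt{234} = 3 \sqrt{26}$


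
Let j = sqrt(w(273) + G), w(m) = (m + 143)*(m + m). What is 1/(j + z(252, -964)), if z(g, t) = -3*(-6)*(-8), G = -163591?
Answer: 144/42809 + sqrt(63545)/42809 ≈ 0.0092523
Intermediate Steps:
w(m) = 2*m*(143 + m) (w(m) = (143 + m)*(2*m) = 2*m*(143 + m))
z(g, t) = -144 (z(g, t) = 18*(-8) = -144)
j = sqrt(63545) (j = sqrt(2*273*(143 + 273) - 163591) = sqrt(2*273*416 - 163591) = sqrt(227136 - 163591) = sqrt(63545) ≈ 252.08)
1/(j + z(252, -964)) = 1/(sqrt(63545) - 144) = 1/(-144 + sqrt(63545))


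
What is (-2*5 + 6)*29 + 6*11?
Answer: -50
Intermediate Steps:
(-2*5 + 6)*29 + 6*11 = (-10 + 6)*29 + 66 = -4*29 + 66 = -116 + 66 = -50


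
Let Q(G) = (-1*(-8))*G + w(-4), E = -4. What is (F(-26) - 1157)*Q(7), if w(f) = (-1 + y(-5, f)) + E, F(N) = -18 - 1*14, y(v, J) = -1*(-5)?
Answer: -66584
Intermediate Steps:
y(v, J) = 5
F(N) = -32 (F(N) = -18 - 14 = -32)
w(f) = 0 (w(f) = (-1 + 5) - 4 = 4 - 4 = 0)
Q(G) = 8*G (Q(G) = (-1*(-8))*G + 0 = 8*G + 0 = 8*G)
(F(-26) - 1157)*Q(7) = (-32 - 1157)*(8*7) = -1189*56 = -66584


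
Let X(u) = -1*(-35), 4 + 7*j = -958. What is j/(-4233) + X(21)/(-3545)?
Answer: 474641/21008379 ≈ 0.022593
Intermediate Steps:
j = -962/7 (j = -4/7 + (⅐)*(-958) = -4/7 - 958/7 = -962/7 ≈ -137.43)
X(u) = 35
j/(-4233) + X(21)/(-3545) = -962/7/(-4233) + 35/(-3545) = -962/7*(-1/4233) + 35*(-1/3545) = 962/29631 - 7/709 = 474641/21008379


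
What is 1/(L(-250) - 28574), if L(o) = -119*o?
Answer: 1/1176 ≈ 0.00085034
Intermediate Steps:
1/(L(-250) - 28574) = 1/(-119*(-250) - 28574) = 1/(29750 - 28574) = 1/1176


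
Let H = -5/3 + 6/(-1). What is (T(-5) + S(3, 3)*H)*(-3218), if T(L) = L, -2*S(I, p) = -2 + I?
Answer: 11263/3 ≈ 3754.3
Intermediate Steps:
S(I, p) = 1 - I/2 (S(I, p) = -(-2 + I)/2 = 1 - I/2)
H = -23/3 (H = -5*⅓ + 6*(-1) = -5/3 - 6 = -23/3 ≈ -7.6667)
(T(-5) + S(3, 3)*H)*(-3218) = (-5 + (1 - ½*3)*(-23/3))*(-3218) = (-5 + (1 - 3/2)*(-23/3))*(-3218) = (-5 - ½*(-23/3))*(-3218) = (-5 + 23/6)*(-3218) = -7/6*(-3218) = 11263/3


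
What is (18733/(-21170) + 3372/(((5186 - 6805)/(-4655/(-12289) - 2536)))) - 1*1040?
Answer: 1785965290629857/421196012470 ≈ 4240.2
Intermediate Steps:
(18733/(-21170) + 3372/(((5186 - 6805)/(-4655/(-12289) - 2536)))) - 1*1040 = (18733*(-1/21170) + 3372/((-1619/(-4655*(-1/12289) - 2536)))) - 1040 = (-18733/21170 + 3372/((-1619/(4655/12289 - 2536)))) - 1040 = (-18733/21170 + 3372/((-1619/(-31160249/12289)))) - 1040 = (-18733/21170 + 3372/((-1619*(-12289/31160249)))) - 1040 = (-18733/21170 + 3372/(19895891/31160249)) - 1040 = (-18733/21170 + 3372*(31160249/19895891)) - 1040 = (-18733/21170 + 105072359628/19895891) - 1040 = 2224009143598657/421196012470 - 1040 = 1785965290629857/421196012470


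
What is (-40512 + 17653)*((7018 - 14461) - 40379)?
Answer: 1093163098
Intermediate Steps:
(-40512 + 17653)*((7018 - 14461) - 40379) = -22859*(-7443 - 40379) = -22859*(-47822) = 1093163098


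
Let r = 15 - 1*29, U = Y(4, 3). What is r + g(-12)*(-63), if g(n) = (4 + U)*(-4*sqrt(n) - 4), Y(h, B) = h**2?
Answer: 5026 + 10080*I*sqrt(3) ≈ 5026.0 + 17459.0*I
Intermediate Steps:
U = 16 (U = 4**2 = 16)
g(n) = -80 - 80*sqrt(n) (g(n) = (4 + 16)*(-4*sqrt(n) - 4) = 20*(-4 - 4*sqrt(n)) = -80 - 80*sqrt(n))
r = -14 (r = 15 - 29 = -14)
r + g(-12)*(-63) = -14 + (-80 - 160*I*sqrt(3))*(-63) = -14 + (5040 + 10080*I*sqrt(3)) = 5026 + 10080*I*sqrt(3)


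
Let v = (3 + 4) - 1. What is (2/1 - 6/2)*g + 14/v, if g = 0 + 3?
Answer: -⅔ ≈ -0.66667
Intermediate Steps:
g = 3
v = 6 (v = 7 - 1 = 6)
(2/1 - 6/2)*g + 14/v = (2/1 - 6/2)*3 + 14/6 = (2*1 - 6*½)*3 + 14*(⅙) = (2 - 3)*3 + 7/3 = -1*3 + 7/3 = -3 + 7/3 = -⅔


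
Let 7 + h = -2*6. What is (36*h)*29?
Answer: -19836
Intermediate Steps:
h = -19 (h = -7 - 2*6 = -7 - 12 = -19)
(36*h)*29 = (36*(-19))*29 = -684*29 = -19836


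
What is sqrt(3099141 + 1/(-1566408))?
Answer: sqrt(1901039449502884254)/783204 ≈ 1760.4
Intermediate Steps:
sqrt(3099141 + 1/(-1566408)) = sqrt(3099141 - 1/1566408) = sqrt(4854519255527/1566408) = sqrt(1901039449502884254)/783204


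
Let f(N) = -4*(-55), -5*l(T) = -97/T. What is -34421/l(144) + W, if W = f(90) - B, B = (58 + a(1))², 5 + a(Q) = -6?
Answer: -24976053/97 ≈ -2.5749e+5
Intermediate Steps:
a(Q) = -11 (a(Q) = -5 - 6 = -11)
l(T) = 97/(5*T) (l(T) = -(-97)/(5*T) = 97/(5*T))
B = 2209 (B = (58 - 11)² = 47² = 2209)
f(N) = 220
W = -1989 (W = 220 - 1*2209 = 220 - 2209 = -1989)
-34421/l(144) + W = -34421/((97/5)/144) - 1989 = -34421/((97/5)*(1/144)) - 1989 = -34421/97/720 - 1989 = -34421*720/97 - 1989 = -24783120/97 - 1989 = -24976053/97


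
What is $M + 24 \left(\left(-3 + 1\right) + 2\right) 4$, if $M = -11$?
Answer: $-11$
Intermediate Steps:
$M + 24 \left(\left(-3 + 1\right) + 2\right) 4 = -11 + 24 \left(\left(-3 + 1\right) + 2\right) 4 = -11 + 24 \left(-2 + 2\right) 4 = -11 + 24 \cdot 0 \cdot 4 = -11 + 24 \cdot 0 = -11 + 0 = -11$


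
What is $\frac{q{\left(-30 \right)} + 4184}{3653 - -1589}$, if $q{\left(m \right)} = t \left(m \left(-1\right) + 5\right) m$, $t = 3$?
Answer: $\frac{517}{2621} \approx 0.19725$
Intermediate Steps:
$q{\left(m \right)} = m \left(15 - 3 m\right)$ ($q{\left(m \right)} = 3 \left(m \left(-1\right) + 5\right) m = 3 \left(- m + 5\right) m = 3 \left(5 - m\right) m = \left(15 - 3 m\right) m = m \left(15 - 3 m\right)$)
$\frac{q{\left(-30 \right)} + 4184}{3653 - -1589} = \frac{3 \left(-30\right) \left(5 - -30\right) + 4184}{3653 - -1589} = \frac{3 \left(-30\right) \left(5 + 30\right) + 4184}{3653 + \left(-522 + 2111\right)} = \frac{3 \left(-30\right) 35 + 4184}{3653 + 1589} = \frac{-3150 + 4184}{5242} = 1034 \cdot \frac{1}{5242} = \frac{517}{2621}$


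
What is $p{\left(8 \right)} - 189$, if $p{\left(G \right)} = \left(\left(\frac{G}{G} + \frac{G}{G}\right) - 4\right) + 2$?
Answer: $-189$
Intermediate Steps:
$p{\left(G \right)} = 0$ ($p{\left(G \right)} = \left(\left(1 + 1\right) - 4\right) + 2 = \left(2 - 4\right) + 2 = -2 + 2 = 0$)
$p{\left(8 \right)} - 189 = 0 - 189 = -189$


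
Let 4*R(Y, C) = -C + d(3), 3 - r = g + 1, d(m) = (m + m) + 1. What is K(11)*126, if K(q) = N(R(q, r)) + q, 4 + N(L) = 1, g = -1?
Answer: 1008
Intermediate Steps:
d(m) = 1 + 2*m (d(m) = 2*m + 1 = 1 + 2*m)
r = 3 (r = 3 - (-1 + 1) = 3 - 1*0 = 3 + 0 = 3)
R(Y, C) = 7/4 - C/4 (R(Y, C) = (-C + (1 + 2*3))/4 = (-C + (1 + 6))/4 = (-C + 7)/4 = (7 - C)/4 = 7/4 - C/4)
N(L) = -3 (N(L) = -4 + 1 = -3)
K(q) = -3 + q
K(11)*126 = (-3 + 11)*126 = 8*126 = 1008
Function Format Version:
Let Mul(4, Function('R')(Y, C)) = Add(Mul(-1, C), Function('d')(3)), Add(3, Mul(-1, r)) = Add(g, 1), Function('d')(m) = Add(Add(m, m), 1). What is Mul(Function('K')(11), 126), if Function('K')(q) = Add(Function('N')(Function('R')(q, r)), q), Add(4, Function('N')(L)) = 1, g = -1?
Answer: 1008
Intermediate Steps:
Function('d')(m) = Add(1, Mul(2, m)) (Function('d')(m) = Add(Mul(2, m), 1) = Add(1, Mul(2, m)))
r = 3 (r = Add(3, Mul(-1, Add(-1, 1))) = Add(3, Mul(-1, 0)) = Add(3, 0) = 3)
Function('R')(Y, C) = Add(Rational(7, 4), Mul(Rational(-1, 4), C)) (Function('R')(Y, C) = Mul(Rational(1, 4), Add(Mul(-1, C), Add(1, Mul(2, 3)))) = Mul(Rational(1, 4), Add(Mul(-1, C), Add(1, 6))) = Mul(Rational(1, 4), Add(Mul(-1, C), 7)) = Mul(Rational(1, 4), Add(7, Mul(-1, C))) = Add(Rational(7, 4), Mul(Rational(-1, 4), C)))
Function('N')(L) = -3 (Function('N')(L) = Add(-4, 1) = -3)
Function('K')(q) = Add(-3, q)
Mul(Function('K')(11), 126) = Mul(Add(-3, 11), 126) = Mul(8, 126) = 1008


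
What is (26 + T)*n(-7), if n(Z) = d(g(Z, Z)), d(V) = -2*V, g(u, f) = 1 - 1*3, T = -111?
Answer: -340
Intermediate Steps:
g(u, f) = -2 (g(u, f) = 1 - 3 = -2)
n(Z) = 4 (n(Z) = -2*(-2) = 4)
(26 + T)*n(-7) = (26 - 111)*4 = -85*4 = -340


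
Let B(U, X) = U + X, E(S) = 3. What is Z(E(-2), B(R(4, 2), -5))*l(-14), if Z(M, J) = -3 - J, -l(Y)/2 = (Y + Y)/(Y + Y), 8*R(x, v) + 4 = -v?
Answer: -11/2 ≈ -5.5000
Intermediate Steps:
R(x, v) = -½ - v/8 (R(x, v) = -½ + (-v)/8 = -½ - v/8)
l(Y) = -2 (l(Y) = -2*(Y + Y)/(Y + Y) = -2*2*Y/(2*Y) = -2*2*Y*1/(2*Y) = -2*1 = -2)
Z(E(-2), B(R(4, 2), -5))*l(-14) = (-3 - ((-½ - ⅛*2) - 5))*(-2) = (-3 - ((-½ - ¼) - 5))*(-2) = (-3 - (-¾ - 5))*(-2) = (-3 - 1*(-23/4))*(-2) = (-3 + 23/4)*(-2) = (11/4)*(-2) = -11/2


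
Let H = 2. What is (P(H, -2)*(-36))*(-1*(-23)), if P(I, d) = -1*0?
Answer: 0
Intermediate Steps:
P(I, d) = 0
(P(H, -2)*(-36))*(-1*(-23)) = (0*(-36))*(-1*(-23)) = 0*23 = 0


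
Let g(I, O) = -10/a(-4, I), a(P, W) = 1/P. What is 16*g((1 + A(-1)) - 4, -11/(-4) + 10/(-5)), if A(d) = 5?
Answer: 640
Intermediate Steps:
g(I, O) = 40 (g(I, O) = -10/(1/(-4)) = -10/(-¼) = -10*(-4) = 40)
16*g((1 + A(-1)) - 4, -11/(-4) + 10/(-5)) = 16*40 = 640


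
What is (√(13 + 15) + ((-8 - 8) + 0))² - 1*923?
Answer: -639 - 64*√7 ≈ -808.33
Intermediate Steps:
(√(13 + 15) + ((-8 - 8) + 0))² - 1*923 = (√28 + (-16 + 0))² - 923 = (2*√7 - 16)² - 923 = (-16 + 2*√7)² - 923 = -923 + (-16 + 2*√7)²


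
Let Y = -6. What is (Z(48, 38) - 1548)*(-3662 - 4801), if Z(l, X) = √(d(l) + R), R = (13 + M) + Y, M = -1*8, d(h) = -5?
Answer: 13100724 - 8463*I*√6 ≈ 1.3101e+7 - 20730.0*I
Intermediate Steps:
M = -8
R = -1 (R = (13 - 8) - 6 = 5 - 6 = -1)
Z(l, X) = I*√6 (Z(l, X) = √(-5 - 1) = √(-6) = I*√6)
(Z(48, 38) - 1548)*(-3662 - 4801) = (I*√6 - 1548)*(-3662 - 4801) = (-1548 + I*√6)*(-8463) = 13100724 - 8463*I*√6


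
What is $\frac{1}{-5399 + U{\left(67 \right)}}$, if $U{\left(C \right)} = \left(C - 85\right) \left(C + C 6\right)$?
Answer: $- \frac{1}{13841} \approx -7.2249 \cdot 10^{-5}$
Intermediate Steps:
$U{\left(C \right)} = 7 C \left(-85 + C\right)$ ($U{\left(C \right)} = \left(-85 + C\right) \left(C + 6 C\right) = \left(-85 + C\right) 7 C = 7 C \left(-85 + C\right)$)
$\frac{1}{-5399 + U{\left(67 \right)}} = \frac{1}{-5399 + 7 \cdot 67 \left(-85 + 67\right)} = \frac{1}{-5399 + 7 \cdot 67 \left(-18\right)} = \frac{1}{-5399 - 8442} = \frac{1}{-13841} = - \frac{1}{13841}$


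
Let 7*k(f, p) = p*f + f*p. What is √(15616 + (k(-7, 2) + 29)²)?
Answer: √16241 ≈ 127.44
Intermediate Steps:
k(f, p) = 2*f*p/7 (k(f, p) = (p*f + f*p)/7 = (f*p + f*p)/7 = (2*f*p)/7 = 2*f*p/7)
√(15616 + (k(-7, 2) + 29)²) = √(15616 + ((2/7)*(-7)*2 + 29)²) = √(15616 + (-4 + 29)²) = √(15616 + 25²) = √(15616 + 625) = √16241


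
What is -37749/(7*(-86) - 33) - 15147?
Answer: -9580596/635 ≈ -15088.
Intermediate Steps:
-37749/(7*(-86) - 33) - 15147 = -37749/(-602 - 33) - 15147 = -37749/(-635) - 15147 = -37749*(-1/635) - 15147 = 37749/635 - 15147 = -9580596/635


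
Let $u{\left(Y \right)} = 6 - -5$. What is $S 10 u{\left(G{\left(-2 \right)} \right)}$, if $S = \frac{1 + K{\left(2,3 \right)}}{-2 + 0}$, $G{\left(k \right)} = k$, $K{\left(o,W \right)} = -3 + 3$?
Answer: $-55$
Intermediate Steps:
$K{\left(o,W \right)} = 0$
$u{\left(Y \right)} = 11$ ($u{\left(Y \right)} = 6 + 5 = 11$)
$S = - \frac{1}{2}$ ($S = \frac{1 + 0}{-2 + 0} = 1 \frac{1}{-2} = 1 \left(- \frac{1}{2}\right) = - \frac{1}{2} \approx -0.5$)
$S 10 u{\left(G{\left(-2 \right)} \right)} = \left(- \frac{1}{2}\right) 10 \cdot 11 = \left(-5\right) 11 = -55$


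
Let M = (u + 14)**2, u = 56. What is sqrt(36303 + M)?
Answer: sqrt(41203) ≈ 202.99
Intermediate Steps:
M = 4900 (M = (56 + 14)**2 = 70**2 = 4900)
sqrt(36303 + M) = sqrt(36303 + 4900) = sqrt(41203)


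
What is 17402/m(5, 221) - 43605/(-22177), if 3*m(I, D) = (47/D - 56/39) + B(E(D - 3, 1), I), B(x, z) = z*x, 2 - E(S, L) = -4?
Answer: 768435082101/423114983 ≈ 1816.1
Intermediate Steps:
E(S, L) = 6 (E(S, L) = 2 - 1*(-4) = 2 + 4 = 6)
B(x, z) = x*z
m(I, D) = -56/117 + 2*I + 47/(3*D) (m(I, D) = ((47/D - 56/39) + 6*I)/3 = ((-56/39 + 47/D) + 6*I)/3 = (-56/39 + 6*I + 47/D)/3 = -56/117 + 2*I + 47/(3*D))
17402/m(5, 221) - 43605/(-22177) = 17402/(-56/117 + 2*5 + (47/3)/221) - 43605/(-22177) = 17402/(-56/117 + 10 + (47/3)*(1/221)) - 43605*(-1/22177) = 17402/(-56/117 + 10 + 47/663) + 43605/22177 = 17402/(19079/1989) + 43605/22177 = 17402*(1989/19079) + 43605/22177 = 34612578/19079 + 43605/22177 = 768435082101/423114983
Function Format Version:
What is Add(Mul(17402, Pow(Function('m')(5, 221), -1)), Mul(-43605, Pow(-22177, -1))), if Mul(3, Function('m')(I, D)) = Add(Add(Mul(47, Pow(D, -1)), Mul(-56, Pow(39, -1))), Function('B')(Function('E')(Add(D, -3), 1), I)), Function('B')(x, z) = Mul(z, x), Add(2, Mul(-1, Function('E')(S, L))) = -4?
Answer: Rational(768435082101, 423114983) ≈ 1816.1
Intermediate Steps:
Function('E')(S, L) = 6 (Function('E')(S, L) = Add(2, Mul(-1, -4)) = Add(2, 4) = 6)
Function('B')(x, z) = Mul(x, z)
Function('m')(I, D) = Add(Rational(-56, 117), Mul(2, I), Mul(Rational(47, 3), Pow(D, -1))) (Function('m')(I, D) = Mul(Rational(1, 3), Add(Add(Mul(47, Pow(D, -1)), Mul(-56, Pow(39, -1))), Mul(6, I))) = Mul(Rational(1, 3), Add(Add(Mul(47, Pow(D, -1)), Mul(-56, Rational(1, 39))), Mul(6, I))) = Mul(Rational(1, 3), Add(Add(Mul(47, Pow(D, -1)), Rational(-56, 39)), Mul(6, I))) = Mul(Rational(1, 3), Add(Add(Rational(-56, 39), Mul(47, Pow(D, -1))), Mul(6, I))) = Mul(Rational(1, 3), Add(Rational(-56, 39), Mul(6, I), Mul(47, Pow(D, -1)))) = Add(Rational(-56, 117), Mul(2, I), Mul(Rational(47, 3), Pow(D, -1))))
Add(Mul(17402, Pow(Function('m')(5, 221), -1)), Mul(-43605, Pow(-22177, -1))) = Add(Mul(17402, Pow(Add(Rational(-56, 117), Mul(2, 5), Mul(Rational(47, 3), Pow(221, -1))), -1)), Mul(-43605, Pow(-22177, -1))) = Add(Mul(17402, Pow(Add(Rational(-56, 117), 10, Mul(Rational(47, 3), Rational(1, 221))), -1)), Mul(-43605, Rational(-1, 22177))) = Add(Mul(17402, Pow(Add(Rational(-56, 117), 10, Rational(47, 663)), -1)), Rational(43605, 22177)) = Add(Mul(17402, Pow(Rational(19079, 1989), -1)), Rational(43605, 22177)) = Add(Mul(17402, Rational(1989, 19079)), Rational(43605, 22177)) = Add(Rational(34612578, 19079), Rational(43605, 22177)) = Rational(768435082101, 423114983)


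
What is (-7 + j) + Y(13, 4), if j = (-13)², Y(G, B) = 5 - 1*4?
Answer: 163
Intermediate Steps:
Y(G, B) = 1 (Y(G, B) = 5 - 4 = 1)
j = 169
(-7 + j) + Y(13, 4) = (-7 + 169) + 1 = 162 + 1 = 163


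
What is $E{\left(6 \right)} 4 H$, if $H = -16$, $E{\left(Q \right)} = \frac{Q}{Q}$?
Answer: $-64$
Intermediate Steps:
$E{\left(Q \right)} = 1$
$E{\left(6 \right)} 4 H = 1 \cdot 4 \left(-16\right) = 4 \left(-16\right) = -64$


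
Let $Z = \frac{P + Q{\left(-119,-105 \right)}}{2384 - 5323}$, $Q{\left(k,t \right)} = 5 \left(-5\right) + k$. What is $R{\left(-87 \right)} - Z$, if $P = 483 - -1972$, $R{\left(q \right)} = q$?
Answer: $- \frac{253382}{2939} \approx -86.214$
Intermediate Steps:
$Q{\left(k,t \right)} = -25 + k$
$P = 2455$ ($P = 483 + 1972 = 2455$)
$Z = - \frac{2311}{2939}$ ($Z = \frac{2455 - 144}{2384 - 5323} = \frac{2455 - 144}{-2939} = 2311 \left(- \frac{1}{2939}\right) = - \frac{2311}{2939} \approx -0.78632$)
$R{\left(-87 \right)} - Z = -87 - - \frac{2311}{2939} = -87 + \frac{2311}{2939} = - \frac{253382}{2939}$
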